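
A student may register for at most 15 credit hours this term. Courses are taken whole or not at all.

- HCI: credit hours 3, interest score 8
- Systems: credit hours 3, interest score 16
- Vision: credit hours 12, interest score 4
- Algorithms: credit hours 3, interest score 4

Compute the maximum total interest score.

Take HCI, Systems, and Algorithms: credit hours 3 + 3 + 3 = 9 ≤ 15, interest score 8 + 16 + 4 = 28.
No other feasible combination does better.

28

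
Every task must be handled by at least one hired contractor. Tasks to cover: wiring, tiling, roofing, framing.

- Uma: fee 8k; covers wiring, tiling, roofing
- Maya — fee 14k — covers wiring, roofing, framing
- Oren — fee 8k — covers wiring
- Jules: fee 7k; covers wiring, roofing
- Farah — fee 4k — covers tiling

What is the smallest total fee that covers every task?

18

The greedy cost-per-new-task heuristic would pick Uma and Maya for 22, but a cheaper cover exists.
Choose Maya and Farah: together they cover wiring, tiling, roofing, framing — every task.
Total fee: 14 + 4 = 18.
No cover costs less than 18.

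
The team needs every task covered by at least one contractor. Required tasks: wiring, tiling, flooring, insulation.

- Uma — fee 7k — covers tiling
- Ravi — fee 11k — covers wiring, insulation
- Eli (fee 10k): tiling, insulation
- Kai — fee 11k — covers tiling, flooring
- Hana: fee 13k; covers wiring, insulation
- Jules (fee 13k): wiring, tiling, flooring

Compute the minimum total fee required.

22

The greedy cost-per-new-task heuristic would pick Jules and Eli for 23, but a cheaper cover exists.
Choose Ravi and Kai: together they cover wiring, tiling, flooring, insulation — every task.
Total fee: 11 + 11 = 22.
No cover costs less than 22.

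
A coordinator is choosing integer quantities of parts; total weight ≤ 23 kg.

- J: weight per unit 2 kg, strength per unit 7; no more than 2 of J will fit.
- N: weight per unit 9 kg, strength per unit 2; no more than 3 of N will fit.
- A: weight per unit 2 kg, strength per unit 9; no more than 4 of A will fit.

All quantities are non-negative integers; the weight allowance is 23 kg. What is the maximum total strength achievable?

A has the best ratio (9/2); taking only A gives at most 4×9 = 36 (stopped by the supply cap of 4).
Mixing does better — 2×J, 1×N, and 4×A: weight 21 ≤ 23, strength 2·7 + 1·2 + 4·9 = 52.

52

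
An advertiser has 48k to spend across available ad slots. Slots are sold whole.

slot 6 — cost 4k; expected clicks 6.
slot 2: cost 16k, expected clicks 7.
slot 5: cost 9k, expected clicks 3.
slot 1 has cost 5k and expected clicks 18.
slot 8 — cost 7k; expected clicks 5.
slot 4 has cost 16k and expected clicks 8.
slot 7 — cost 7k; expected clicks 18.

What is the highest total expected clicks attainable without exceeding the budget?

58

This is a 0-1 knapsack instance.
Allowing fractional choices, the relaxed optimum would be about 58.9, but ad slots are indivisible.
slot 6 + slot 2 + slot 5 + slot 1 + slot 8 + slot 7: cost 4 + 16 + 9 + 5 + 7 + 7 = 48 ≤ 48, expected clicks 6 + 7 + 3 + 18 + 5 + 18 = 57.
slot 6 + slot 5 + slot 1 + slot 8 + slot 4 + slot 7: cost 4 + 9 + 5 + 7 + 16 + 7 = 48 ≤ 48, expected clicks 6 + 3 + 18 + 5 + 8 + 18 = 58.
Best is slot 6, slot 5, slot 1, slot 8, slot 4, and slot 7 with total expected clicks 58.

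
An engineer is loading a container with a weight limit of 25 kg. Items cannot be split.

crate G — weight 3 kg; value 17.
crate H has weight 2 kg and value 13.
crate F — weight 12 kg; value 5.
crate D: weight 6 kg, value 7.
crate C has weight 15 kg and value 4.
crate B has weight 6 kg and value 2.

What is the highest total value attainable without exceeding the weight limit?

42

Take crate G, crate H, crate F, and crate D: weight 3 + 2 + 12 + 6 = 23 ≤ 25, value 17 + 13 + 5 + 7 = 42.
No other feasible combination does better.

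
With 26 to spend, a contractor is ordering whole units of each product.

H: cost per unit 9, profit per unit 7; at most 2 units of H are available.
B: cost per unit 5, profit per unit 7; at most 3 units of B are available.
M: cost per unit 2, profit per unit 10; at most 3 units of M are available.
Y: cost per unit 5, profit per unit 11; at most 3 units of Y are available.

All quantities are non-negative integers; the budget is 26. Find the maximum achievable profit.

This is a bounded integer knapsack.
M has the best ratio (10/2); taking only M gives at most 3×10 = 30 (stopped by the supply cap of 3).
Mixing does better — 1×B, 3×M, and 3×Y: cost 26 ≤ 26, profit 1·7 + 3·10 + 3·11 = 70.

70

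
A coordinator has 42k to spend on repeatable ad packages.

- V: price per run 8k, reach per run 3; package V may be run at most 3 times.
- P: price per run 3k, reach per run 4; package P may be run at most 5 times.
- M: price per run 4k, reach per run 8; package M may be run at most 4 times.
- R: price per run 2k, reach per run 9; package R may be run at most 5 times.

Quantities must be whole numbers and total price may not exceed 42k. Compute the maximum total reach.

4×P, 4×M, and 5×R: price 38 ≤ 42, reach 4·4 + 4·8 + 5·9 = 93.
5×P, 4×M, and 5×R: price 41 ≤ 42, reach 5·4 + 4·8 + 5·9 = 97.
Best is 97.

97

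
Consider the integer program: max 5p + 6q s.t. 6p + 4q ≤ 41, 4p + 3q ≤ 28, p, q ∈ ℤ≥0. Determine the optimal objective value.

54

Relaxing integrality, the LP optimum is 56.00 at (p,q) = (0, 9.33), which is not an integer point.
(p,q)=(0,9) is feasible, giving 54.
(p,q)=(1,8) is feasible, giving 53.
(p,q)=(0,8) is feasible, giving 48.
Maximum is 54 at (p,q)=(0,9).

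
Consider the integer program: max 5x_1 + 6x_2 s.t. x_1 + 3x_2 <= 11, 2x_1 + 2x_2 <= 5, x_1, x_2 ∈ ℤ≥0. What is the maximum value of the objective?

12

(x_1,x_2)=(0,2): 1·0+3·2=6≤11, 2·0+2·2=4≤5, objective 12.
(x_1,x_2)=(1,1): 1·1+3·1=4≤11, 2·1+2·1=4≤5, objective 11.
The best lattice point is (0,2), giving 12.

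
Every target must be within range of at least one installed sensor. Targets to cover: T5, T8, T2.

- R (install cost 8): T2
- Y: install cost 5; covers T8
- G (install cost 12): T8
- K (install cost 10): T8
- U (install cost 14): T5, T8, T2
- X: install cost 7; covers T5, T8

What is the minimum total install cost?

14

This is an integer covering problem.
The greedy cost-per-new-target heuristic would pick X and R for 15, but a cheaper cover exists.
U alone covers T5, T8, T2 — every target.
Total install cost: 14.
No cover costs less than 14.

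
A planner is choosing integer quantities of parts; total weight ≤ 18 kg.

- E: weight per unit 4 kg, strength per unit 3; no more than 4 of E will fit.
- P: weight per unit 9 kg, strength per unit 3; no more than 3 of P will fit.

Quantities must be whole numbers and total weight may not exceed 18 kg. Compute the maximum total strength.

E has the best ratio (3/4); taking only E gives at most 4×3 = 12 (stopped by the weight limit).
Optimal: 4×E: weight 16 ≤ 18, strength 4·3 = 12.

12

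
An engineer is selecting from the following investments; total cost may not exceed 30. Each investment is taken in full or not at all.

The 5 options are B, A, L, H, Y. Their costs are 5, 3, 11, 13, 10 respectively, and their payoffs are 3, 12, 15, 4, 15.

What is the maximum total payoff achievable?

45

Allowing fractional choices, the relaxed optimum would be about 45.3, but investments are indivisible.
A + L + Y: cost 3 + 11 + 10 = 24 ≤ 30, payoff 12 + 15 + 15 = 42.
B + A + L + Y: cost 5 + 3 + 11 + 10 = 29 ≤ 30, payoff 3 + 12 + 15 + 15 = 45.
B + L + Y: cost 5 + 11 + 10 = 26 ≤ 30, payoff 3 + 15 + 15 = 33.
Best is B, A, L, and Y with total payoff 45.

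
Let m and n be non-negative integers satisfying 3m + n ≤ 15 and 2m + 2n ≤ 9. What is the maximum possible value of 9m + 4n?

36

(m,n)=(4,0): 3·4+1·0=12≤15, 2·4+2·0=8≤9, objective 36.
(m,n)=(3,1): 3·3+1·1=10≤15, 2·3+2·1=8≤9, objective 31.
(m,n)=(3,0): 3·3+1·0=9≤15, 2·3+2·0=6≤9, objective 27.
The best lattice point is (4,0), giving 36.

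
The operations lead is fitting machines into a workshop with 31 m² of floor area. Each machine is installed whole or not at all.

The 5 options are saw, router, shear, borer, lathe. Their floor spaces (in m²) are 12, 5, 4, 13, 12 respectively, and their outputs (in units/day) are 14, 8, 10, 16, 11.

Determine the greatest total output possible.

40

shear + borer + lathe: floor space 4 + 13 + 12 = 29 ≤ 31, output 10 + 16 + 11 = 37.
saw + router + borer: floor space 12 + 5 + 13 = 30 ≤ 31, output 14 + 8 + 16 = 38.
saw + shear + borer: floor space 12 + 4 + 13 = 29 ≤ 31, output 14 + 10 + 16 = 40.
Best is saw, shear, and borer with total output 40.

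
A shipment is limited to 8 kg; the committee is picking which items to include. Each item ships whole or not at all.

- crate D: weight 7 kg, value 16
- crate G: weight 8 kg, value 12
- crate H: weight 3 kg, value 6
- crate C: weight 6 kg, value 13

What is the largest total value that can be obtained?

This is an integer program with binary decision variables.
Allowing fractional choices, the relaxed optimum would be about 18.2, but items are indivisible.
crate D: weight 7 ≤ 8, value 16.
crate C: weight 6 ≤ 8, value 13.
Best is crate D with total value 16.

16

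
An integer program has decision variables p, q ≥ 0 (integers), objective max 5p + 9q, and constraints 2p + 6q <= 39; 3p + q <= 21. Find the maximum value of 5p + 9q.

65

Relaxing integrality, the LP optimum is 69.38 at (p,q) = (5.44, 4.69), which is not an integer point.
(p,q)=(4,5): 2·4+6·5=38≤39, 3·4+1·5=17≤21, objective 65.
(p,q)=(5,4): 2·5+6·4=34≤39, 3·5+1·4=19≤21, objective 61.
(p,q)=(3,5): 2·3+6·5=36≤39, 3·3+1·5=14≤21, objective 60.
(p,q)=(6,3): 2·6+6·3=30≤39, 3·6+1·3=21≤21, objective 57.
Maximum is 65 at (p,q)=(4,5).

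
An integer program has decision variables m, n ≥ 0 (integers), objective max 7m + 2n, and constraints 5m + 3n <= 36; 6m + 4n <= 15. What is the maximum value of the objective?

14

Relaxing integrality, the LP optimum is 17.50 at (m,n) = (2.5, 0), which is not an integer point.
(m,n)=(2,0) is feasible, giving 14.
(m,n)=(1,1) is feasible, giving 9.
The best lattice point is (2,0), giving 14.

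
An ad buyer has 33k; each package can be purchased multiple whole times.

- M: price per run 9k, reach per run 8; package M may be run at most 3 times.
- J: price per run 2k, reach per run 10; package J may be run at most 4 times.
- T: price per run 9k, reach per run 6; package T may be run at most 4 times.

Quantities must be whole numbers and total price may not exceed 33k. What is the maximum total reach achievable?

56

Take 2×M and 4×J: price 26 ≤ 33, reach 2·8 + 4·10 = 56.
J has the best ratio (10/2) and is taken to its limit of 4; remaining capacity is filled optimally with the others.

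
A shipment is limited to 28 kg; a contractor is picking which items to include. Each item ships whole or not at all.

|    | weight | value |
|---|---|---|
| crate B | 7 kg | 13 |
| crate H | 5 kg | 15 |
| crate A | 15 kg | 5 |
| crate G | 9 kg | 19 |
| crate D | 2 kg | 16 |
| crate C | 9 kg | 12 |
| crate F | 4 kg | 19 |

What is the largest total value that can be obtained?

Allowing fractional choices, the relaxed optimum would be about 83.3, but items are indivisible.
crate B + crate H + crate D + crate C + crate F: weight 7 + 5 + 2 + 9 + 4 = 27 ≤ 28, value 13 + 15 + 16 + 12 + 19 = 75.
crate B + crate H + crate G + crate D + crate F: weight 7 + 5 + 9 + 2 + 4 = 27 ≤ 28, value 13 + 15 + 19 + 16 + 19 = 82.
crate H + crate G + crate D + crate F: weight 5 + 9 + 2 + 4 = 20 ≤ 28, value 15 + 19 + 16 + 19 = 69.
Best is crate B, crate H, crate G, crate D, and crate F with total value 82.

82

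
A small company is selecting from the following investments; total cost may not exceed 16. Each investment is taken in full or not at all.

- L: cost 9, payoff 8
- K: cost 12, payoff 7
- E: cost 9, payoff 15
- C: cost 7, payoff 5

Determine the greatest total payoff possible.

E + C: cost 9 + 7 = 16 ≤ 16, payoff 15 + 5 = 20.
E: cost 9 ≤ 16, payoff 15.
L + C: cost 9 + 7 = 16 ≤ 16, payoff 8 + 5 = 13.
Best is E and C with total payoff 20.

20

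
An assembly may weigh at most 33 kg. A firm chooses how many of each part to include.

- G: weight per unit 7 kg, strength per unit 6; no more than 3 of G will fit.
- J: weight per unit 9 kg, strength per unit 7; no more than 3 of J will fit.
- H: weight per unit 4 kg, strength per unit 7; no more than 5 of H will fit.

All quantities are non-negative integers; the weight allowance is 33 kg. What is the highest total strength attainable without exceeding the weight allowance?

H has the best ratio (7/4); taking only H gives at most 5×7 = 35 (stopped by the supply cap of 5).
Mixing does better — 1×J and 5×H: weight 29 ≤ 33, strength 1·7 + 5·7 = 42.

42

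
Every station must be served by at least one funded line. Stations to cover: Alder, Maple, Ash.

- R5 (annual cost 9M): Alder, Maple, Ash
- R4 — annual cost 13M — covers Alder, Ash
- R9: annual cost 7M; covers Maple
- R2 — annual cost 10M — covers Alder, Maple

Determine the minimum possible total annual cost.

This is an integer covering problem.
R5 alone covers Alder, Maple, Ash — every station.
Total annual cost: 9.

9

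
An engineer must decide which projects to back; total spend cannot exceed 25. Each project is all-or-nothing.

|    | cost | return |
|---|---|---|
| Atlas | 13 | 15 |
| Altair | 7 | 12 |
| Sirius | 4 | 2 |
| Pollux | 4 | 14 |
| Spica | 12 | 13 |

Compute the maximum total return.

41

Take Atlas, Altair, and Pollux: cost 13 + 7 + 4 = 24 ≤ 25, return 15 + 12 + 14 = 41.
No other feasible combination does better.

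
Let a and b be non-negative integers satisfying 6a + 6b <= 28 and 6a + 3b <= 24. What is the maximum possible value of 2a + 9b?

36

(a,b)=(0,4): 6·0+6·4=24≤28, 6·0+3·4=12≤24, objective 36.
(a,b)=(1,3): 6·1+6·3=24≤28, 6·1+3·3=15≤24, objective 29.
The best lattice point is (0,4), giving 36.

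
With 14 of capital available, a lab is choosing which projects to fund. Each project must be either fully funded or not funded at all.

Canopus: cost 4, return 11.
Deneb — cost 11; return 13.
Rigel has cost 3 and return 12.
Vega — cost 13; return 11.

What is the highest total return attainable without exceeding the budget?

Take Deneb and Rigel: cost 11 + 3 = 14 ≤ 14, return 13 + 12 = 25.
No other feasible combination does better.

25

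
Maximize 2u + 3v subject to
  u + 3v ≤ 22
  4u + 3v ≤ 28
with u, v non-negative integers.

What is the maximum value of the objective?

(u,v)=(1,7): 1·1+3·7=22≤22, 4·1+3·7=25≤28, objective 23.
(u,v)=(2,6): 1·2+3·6=20≤22, 4·2+3·6=26≤28, objective 22.
(u,v)=(0,7): 1·0+3·7=21≤22, 4·0+3·7=21≤28, objective 21.
(u,v)=(3,5): 1·3+3·5=18≤22, 4·3+3·5=27≤28, objective 21.
No feasible integer point exceeds 23.

23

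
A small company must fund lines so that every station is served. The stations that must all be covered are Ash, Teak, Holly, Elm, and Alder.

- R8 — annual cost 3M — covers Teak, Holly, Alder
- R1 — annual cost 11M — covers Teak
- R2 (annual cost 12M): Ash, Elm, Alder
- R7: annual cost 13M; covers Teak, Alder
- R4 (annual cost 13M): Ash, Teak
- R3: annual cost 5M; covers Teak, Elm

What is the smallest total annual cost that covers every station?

15

Choose R8 and R2: together they cover Ash, Teak, Holly, Elm, Alder — every station.
Total annual cost: 3 + 12 = 15.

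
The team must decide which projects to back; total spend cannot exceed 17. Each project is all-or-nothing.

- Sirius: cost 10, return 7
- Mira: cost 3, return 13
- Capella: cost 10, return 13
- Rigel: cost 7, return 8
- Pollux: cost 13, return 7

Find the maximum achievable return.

Take Mira and Capella: cost 3 + 10 = 13 ≤ 17, return 13 + 13 = 26.
No other feasible combination does better.

26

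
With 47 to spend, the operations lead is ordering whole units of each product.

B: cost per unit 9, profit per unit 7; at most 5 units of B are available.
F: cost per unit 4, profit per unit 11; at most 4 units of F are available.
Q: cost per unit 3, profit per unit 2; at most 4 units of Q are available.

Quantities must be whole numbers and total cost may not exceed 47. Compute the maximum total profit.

This is a bounded integer knapsack.
F has the best ratio (11/4); taking only F gives at most 4×11 = 44 (stopped by the supply cap of 4).
Mixing does better — 3×B, 4×F, and 1×Q: cost 46 ≤ 47, profit 3·7 + 4·11 + 1·2 = 67.

67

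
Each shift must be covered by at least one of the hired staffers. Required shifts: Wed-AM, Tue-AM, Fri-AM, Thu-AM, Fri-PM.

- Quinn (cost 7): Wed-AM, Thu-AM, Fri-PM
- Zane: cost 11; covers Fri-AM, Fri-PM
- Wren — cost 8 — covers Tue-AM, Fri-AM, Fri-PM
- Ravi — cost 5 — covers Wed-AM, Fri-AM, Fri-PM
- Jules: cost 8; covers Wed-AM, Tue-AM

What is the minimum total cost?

15

The greedy cost-per-new-shift heuristic would pick Ravi, Quinn, and Wren for 20, but a cheaper cover exists.
Choose Quinn and Wren: together they cover Wed-AM, Tue-AM, Fri-AM, Thu-AM, Fri-PM — every shift.
Total cost: 7 + 8 = 15.
No cover costs less than 15.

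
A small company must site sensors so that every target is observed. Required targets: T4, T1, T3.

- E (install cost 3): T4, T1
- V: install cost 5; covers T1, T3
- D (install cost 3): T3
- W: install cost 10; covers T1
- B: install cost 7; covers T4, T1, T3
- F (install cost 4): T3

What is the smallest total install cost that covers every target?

6

This is a weighted set-cover instance.
Choose E and D: together they cover T4, T1, T3 — every target.
Total install cost: 3 + 3 = 6.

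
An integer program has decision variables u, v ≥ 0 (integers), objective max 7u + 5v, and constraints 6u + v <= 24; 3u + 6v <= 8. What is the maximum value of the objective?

14

The continuous relaxation peaks at (2.67, 0) with value 18.67; rounding to a feasible lattice point costs some objective.
(u,v)=(2,0): 6·2+1·0=12≤24, 3·2+6·0=6≤8, objective 14.
(u,v)=(1,0): 6·1+1·0=6≤24, 3·1+6·0=3≤8, objective 7.
No feasible integer point exceeds 14.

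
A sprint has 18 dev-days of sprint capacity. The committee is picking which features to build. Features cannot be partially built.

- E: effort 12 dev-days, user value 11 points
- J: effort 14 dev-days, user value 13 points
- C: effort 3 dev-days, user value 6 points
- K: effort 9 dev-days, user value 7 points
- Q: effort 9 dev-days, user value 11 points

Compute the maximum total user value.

19

Allowing fractional choices, the relaxed optimum would be about 22.6, but features are indivisible.
J + C: effort 14 + 3 = 17 ≤ 18, user value 13 + 6 = 19.
K + Q: effort 9 + 9 = 18 ≤ 18, user value 7 + 11 = 18.
Best is J and C with total user value 19.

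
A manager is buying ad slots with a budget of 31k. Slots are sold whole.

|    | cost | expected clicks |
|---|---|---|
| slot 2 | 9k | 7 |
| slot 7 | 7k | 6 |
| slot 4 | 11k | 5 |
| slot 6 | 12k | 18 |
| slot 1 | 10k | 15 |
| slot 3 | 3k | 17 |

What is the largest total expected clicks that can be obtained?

slot 2 + slot 7 + slot 6 + slot 3: cost 9 + 7 + 12 + 3 = 31 ≤ 31, expected clicks 7 + 6 + 18 + 17 = 48.
slot 6 + slot 1 + slot 3: cost 12 + 10 + 3 = 25 ≤ 31, expected clicks 18 + 15 + 17 = 50.
Best is slot 6, slot 1, and slot 3 with total expected clicks 50.

50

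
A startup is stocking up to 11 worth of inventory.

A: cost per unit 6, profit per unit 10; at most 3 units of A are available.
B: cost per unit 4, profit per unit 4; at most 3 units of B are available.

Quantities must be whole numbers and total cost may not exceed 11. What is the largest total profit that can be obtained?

A has the best ratio (10/6); taking only A gives at most 1×10 = 10 (stopped by the cost limit).
Mixing does better — 1×A and 1×B: cost 10 ≤ 11, profit 1·10 + 1·4 = 14.

14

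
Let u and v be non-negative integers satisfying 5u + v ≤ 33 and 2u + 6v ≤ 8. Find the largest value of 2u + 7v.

9

(u,v)=(1,1): 5·1+1·1=6≤33, 2·1+6·1=8≤8, objective 9.
(u,v)=(0,1): 5·0+1·1=1≤33, 2·0+6·1=6≤8, objective 7.
(u,v)=(2,0): 5·2+1·0=10≤33, 2·2+6·0=4≤8, objective 4.
(u,v)=(1,0): 5·1+1·0=5≤33, 2·1+6·0=2≤8, objective 2.
No feasible integer point exceeds 9.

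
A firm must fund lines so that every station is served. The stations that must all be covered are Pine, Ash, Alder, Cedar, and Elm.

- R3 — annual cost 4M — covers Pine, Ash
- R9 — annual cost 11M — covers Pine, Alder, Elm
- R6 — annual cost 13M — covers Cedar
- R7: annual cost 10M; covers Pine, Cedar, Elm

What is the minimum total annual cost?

25

Choose R3, R9, and R7: together they cover Pine, Ash, Alder, Cedar, Elm — every station.
Total annual cost: 4 + 11 + 10 = 25.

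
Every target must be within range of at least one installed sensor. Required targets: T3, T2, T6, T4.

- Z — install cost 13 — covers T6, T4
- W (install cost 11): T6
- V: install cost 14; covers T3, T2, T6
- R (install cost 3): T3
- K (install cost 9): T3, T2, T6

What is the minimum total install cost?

22

Choose Z and K: together they cover T3, T2, T6, T4 — every target.
Total install cost: 13 + 9 = 22.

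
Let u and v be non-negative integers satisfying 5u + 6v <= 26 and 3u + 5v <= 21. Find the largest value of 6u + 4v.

30

(u,v)=(5,0) is feasible, giving 30.
(u,v)=(4,1) is feasible, giving 28.
(u,v)=(4,0) is feasible, giving 24.
The best lattice point is (5,0), giving 30.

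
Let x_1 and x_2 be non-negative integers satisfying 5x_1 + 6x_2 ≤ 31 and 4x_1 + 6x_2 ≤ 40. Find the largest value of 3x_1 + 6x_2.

30

The continuous relaxation peaks at (0, 5.17) with value 31.00; rounding to a feasible lattice point costs some objective.
(x_1,x_2)=(0,5): 5·0+6·5=30≤31, 4·0+6·5=30≤40, objective 30.
(x_1,x_2)=(1,4): 5·1+6·4=29≤31, 4·1+6·4=28≤40, objective 27.
(x_1,x_2)=(0,4): 5·0+6·4=24≤31, 4·0+6·4=24≤40, objective 24.
No feasible integer point exceeds 30.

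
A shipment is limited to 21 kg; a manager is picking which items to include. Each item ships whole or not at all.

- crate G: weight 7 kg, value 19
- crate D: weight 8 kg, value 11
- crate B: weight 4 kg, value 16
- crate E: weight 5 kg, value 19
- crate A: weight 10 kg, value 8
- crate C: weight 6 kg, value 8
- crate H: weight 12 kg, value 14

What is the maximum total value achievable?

Treat it as a binary knapsack problem.
Take crate G, crate B, and crate E: weight 7 + 4 + 5 = 16 ≤ 21, value 19 + 16 + 19 = 54.
No other feasible combination does better.

54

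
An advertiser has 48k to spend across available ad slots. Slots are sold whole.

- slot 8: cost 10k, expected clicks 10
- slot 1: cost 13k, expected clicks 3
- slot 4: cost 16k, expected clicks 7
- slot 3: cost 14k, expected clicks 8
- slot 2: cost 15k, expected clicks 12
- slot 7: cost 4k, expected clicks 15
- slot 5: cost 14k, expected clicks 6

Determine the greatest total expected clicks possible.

45

Take slot 8, slot 3, slot 2, and slot 7: cost 10 + 14 + 15 + 4 = 43 ≤ 48, expected clicks 10 + 8 + 12 + 15 = 45.
No other feasible combination does better.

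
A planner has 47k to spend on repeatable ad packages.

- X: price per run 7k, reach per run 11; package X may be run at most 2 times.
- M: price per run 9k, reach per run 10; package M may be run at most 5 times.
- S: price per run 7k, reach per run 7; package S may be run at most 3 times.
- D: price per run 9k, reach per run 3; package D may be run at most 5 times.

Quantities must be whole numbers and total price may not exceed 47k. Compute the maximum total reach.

2×X, 2×M, and 2×S: price 46 ≤ 47, reach 2·11 + 2·10 + 2·7 = 56.
2×X, 1×M, and 3×S: price 44 ≤ 47, reach 2·11 + 1·10 + 3·7 = 53.
Best is 56.

56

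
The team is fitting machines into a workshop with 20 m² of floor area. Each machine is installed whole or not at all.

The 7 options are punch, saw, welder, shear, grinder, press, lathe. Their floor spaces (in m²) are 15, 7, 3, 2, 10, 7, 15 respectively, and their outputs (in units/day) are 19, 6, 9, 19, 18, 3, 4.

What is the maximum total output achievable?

This is an integer program with binary decision variables.
saw + shear + grinder: floor space 7 + 2 + 10 = 19 ≤ 20, output 6 + 19 + 18 = 43.
punch + welder + shear: floor space 15 + 3 + 2 = 20 ≤ 20, output 19 + 9 + 19 = 47.
welder + shear + grinder: floor space 3 + 2 + 10 = 15 ≤ 20, output 9 + 19 + 18 = 46.
Best is punch, welder, and shear with total output 47.

47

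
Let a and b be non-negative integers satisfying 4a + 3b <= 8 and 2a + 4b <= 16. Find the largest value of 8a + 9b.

The continuous relaxation peaks at (0, 2.67) with value 24.00; rounding to a feasible lattice point costs some objective.
(a,b)=(0,2): 4·0+3·2=6≤8, 2·0+4·2=8≤16, objective 18.
(a,b)=(1,1): 4·1+3·1=7≤8, 2·1+4·1=6≤16, objective 17.
No feasible integer point exceeds 18.

18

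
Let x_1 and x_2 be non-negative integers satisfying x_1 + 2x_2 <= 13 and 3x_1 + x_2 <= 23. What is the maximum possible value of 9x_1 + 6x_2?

(x_1,x_2)=(7,2): 1·7+2·2=11≤13, 3·7+1·2=23≤23, objective 75.
(x_1,x_2)=(6,3): 1·6+2·3=12≤13, 3·6+1·3=21≤23, objective 72.
(x_1,x_2)=(7,1): 1·7+2·1=9≤13, 3·7+1·1=22≤23, objective 69.
(x_1,x_2)=(5,4): 1·5+2·4=13≤13, 3·5+1·4=19≤23, objective 69.
The best lattice point is (7,2), giving 75.

75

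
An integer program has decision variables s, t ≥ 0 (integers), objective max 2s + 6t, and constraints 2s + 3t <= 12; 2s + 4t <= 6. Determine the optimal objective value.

8

Relaxing integrality, the LP optimum is 9.00 at (s,t) = (0, 1.5), which is not an integer point.
(s,t)=(1,1): 2·1+3·1=5≤12, 2·1+4·1=6≤6, objective 8.
(s,t)=(0,1): 2·0+3·1=3≤12, 2·0+4·1=4≤6, objective 6.
(s,t)=(2,0): 2·2+3·0=4≤12, 2·2+4·0=4≤6, objective 4.
(s,t)=(1,0): 2·1+3·0=2≤12, 2·1+4·0=2≤6, objective 2.
Maximum is 8 at (s,t)=(1,1).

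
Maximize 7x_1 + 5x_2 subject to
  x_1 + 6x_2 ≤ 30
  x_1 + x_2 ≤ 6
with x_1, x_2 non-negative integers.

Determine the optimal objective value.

42

(x_1,x_2)=(6,0) is feasible, giving 42.
(x_1,x_2)=(5,1) is feasible, giving 40.
(x_1,x_2)=(5,0) is feasible, giving 35.
Maximum is 42 at (x_1,x_2)=(6,0).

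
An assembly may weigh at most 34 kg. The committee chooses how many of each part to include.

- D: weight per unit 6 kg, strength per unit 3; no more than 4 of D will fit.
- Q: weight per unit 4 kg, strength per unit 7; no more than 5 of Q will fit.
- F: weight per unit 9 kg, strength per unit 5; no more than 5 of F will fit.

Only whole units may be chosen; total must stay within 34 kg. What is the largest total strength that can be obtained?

This is a bounded integer knapsack.
5×Q and 1×F: weight 29 ≤ 34, strength 5·7 + 1·5 = 40.
2×D and 5×Q: weight 32 ≤ 34, strength 2·3 + 5·7 = 41.
Best is 41.

41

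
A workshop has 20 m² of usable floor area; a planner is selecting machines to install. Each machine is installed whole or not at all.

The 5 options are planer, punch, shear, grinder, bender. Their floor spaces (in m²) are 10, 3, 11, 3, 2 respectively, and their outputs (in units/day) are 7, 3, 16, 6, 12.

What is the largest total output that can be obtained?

37

Allowing fractional choices, the relaxed optimum would be about 37.7, but machines are indivisible.
shear + grinder + bender: floor space 11 + 3 + 2 = 16 ≤ 20, output 16 + 6 + 12 = 34.
punch + shear + grinder + bender: floor space 3 + 11 + 3 + 2 = 19 ≤ 20, output 3 + 16 + 6 + 12 = 37.
Best is punch, shear, grinder, and bender with total output 37.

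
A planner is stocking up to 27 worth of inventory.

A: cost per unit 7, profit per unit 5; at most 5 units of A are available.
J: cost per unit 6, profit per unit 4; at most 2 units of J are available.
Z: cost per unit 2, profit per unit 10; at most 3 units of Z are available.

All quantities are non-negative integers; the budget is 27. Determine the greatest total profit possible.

This is a bounded integer knapsack.
Take 3×A and 3×Z: cost 27 ≤ 27, profit 3·5 + 3·10 = 45.
Z has the best ratio (10/2) and is taken to its limit of 3; remaining capacity is filled optimally with the others.

45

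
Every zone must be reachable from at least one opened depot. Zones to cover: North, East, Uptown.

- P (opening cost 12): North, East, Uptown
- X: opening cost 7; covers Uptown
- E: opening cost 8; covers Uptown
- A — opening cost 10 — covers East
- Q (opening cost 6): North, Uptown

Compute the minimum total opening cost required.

12

This is an integer covering problem.
The greedy cost-per-new-zone heuristic would pick Q and A for 16, but a cheaper cover exists.
P alone covers North, East, Uptown — every zone.
Total opening cost: 12.
No cover costs less than 12.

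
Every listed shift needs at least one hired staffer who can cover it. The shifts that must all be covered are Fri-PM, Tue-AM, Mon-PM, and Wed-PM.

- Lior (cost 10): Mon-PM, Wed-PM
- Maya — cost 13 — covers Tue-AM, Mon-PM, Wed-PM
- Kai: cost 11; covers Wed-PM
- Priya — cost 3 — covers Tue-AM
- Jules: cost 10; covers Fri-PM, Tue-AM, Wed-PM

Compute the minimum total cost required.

20

The greedy cost-per-new-shift heuristic would pick Priya, Lior, and Jules for 23, but a cheaper cover exists.
Choose Lior and Jules: together they cover Fri-PM, Tue-AM, Mon-PM, Wed-PM — every shift.
Total cost: 10 + 10 = 20.
No cover costs less than 20.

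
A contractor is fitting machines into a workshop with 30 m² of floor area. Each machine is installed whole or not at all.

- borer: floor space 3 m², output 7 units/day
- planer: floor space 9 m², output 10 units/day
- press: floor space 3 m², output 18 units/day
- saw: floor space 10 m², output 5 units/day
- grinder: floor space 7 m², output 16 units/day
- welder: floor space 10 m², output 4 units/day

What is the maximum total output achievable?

Treat it as a binary knapsack problem.
Allowing fractional choices, the relaxed optimum would be about 55.0, but machines are indivisible.
borer + planer + press + grinder: floor space 3 + 9 + 3 + 7 = 22 ≤ 30, output 7 + 10 + 18 + 16 = 51.
planer + press + saw + grinder: floor space 9 + 3 + 10 + 7 = 29 ≤ 30, output 10 + 18 + 5 + 16 = 49.
planer + press + grinder + welder: floor space 9 + 3 + 7 + 10 = 29 ≤ 30, output 10 + 18 + 16 + 4 = 48.
Best is borer, planer, press, and grinder with total output 51.

51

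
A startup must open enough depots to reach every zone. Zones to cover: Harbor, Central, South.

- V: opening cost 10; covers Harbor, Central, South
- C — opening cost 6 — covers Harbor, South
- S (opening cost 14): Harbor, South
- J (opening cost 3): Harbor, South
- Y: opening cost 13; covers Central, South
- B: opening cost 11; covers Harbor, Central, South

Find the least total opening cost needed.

The greedy cost-per-new-zone heuristic would pick J and V for 13, but a cheaper cover exists.
V alone covers Harbor, Central, South — every zone.
Total opening cost: 10.
No cover costs less than 10.

10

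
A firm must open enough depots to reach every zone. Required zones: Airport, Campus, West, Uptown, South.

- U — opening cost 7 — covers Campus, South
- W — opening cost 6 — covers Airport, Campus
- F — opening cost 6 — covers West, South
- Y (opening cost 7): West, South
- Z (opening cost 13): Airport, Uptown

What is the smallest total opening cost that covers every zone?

25

This is a weighted set-cover instance.
Choose W, F, and Z: together they cover Airport, Campus, West, Uptown, South — every zone.
Total opening cost: 6 + 6 + 13 = 25.
No cover costs less than 25.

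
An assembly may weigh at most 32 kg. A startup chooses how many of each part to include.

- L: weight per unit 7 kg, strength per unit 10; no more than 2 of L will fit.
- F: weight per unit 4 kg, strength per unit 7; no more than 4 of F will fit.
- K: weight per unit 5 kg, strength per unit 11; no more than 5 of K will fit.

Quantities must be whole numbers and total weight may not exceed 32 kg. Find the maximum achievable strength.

65

K has the best ratio (11/5); taking only K gives at most 5×11 = 55 (stopped by the supply cap of 5).
Mixing does better — 3×F and 4×K: weight 32 ≤ 32, strength 3·7 + 4·11 = 65.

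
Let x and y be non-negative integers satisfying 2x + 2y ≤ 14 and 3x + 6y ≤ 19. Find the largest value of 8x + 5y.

(x,y)=(6,0): 2·6+2·0=12≤14, 3·6+6·0=18≤19, objective 48.
(x,y)=(5,0): 2·5+2·0=10≤14, 3·5+6·0=15≤19, objective 40.
Maximum is 48 at (x,y)=(6,0).

48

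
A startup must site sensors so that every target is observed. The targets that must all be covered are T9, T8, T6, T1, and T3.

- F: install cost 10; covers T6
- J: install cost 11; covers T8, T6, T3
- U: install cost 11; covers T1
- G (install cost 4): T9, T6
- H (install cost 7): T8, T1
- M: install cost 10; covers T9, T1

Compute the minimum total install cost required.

The greedy cost-per-new-target heuristic would pick G, H, and J for 22, but a cheaper cover exists.
Choose J and M: together they cover T9, T8, T6, T1, T3 — every target.
Total install cost: 11 + 10 = 21.
No cover costs less than 21.

21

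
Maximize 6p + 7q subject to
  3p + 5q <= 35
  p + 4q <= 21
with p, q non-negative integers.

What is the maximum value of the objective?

67

Relaxing integrality, the LP optimum is 70.00 at (p,q) = (11.7, 0), which is not an integer point.
(p,q)=(10,1): 3·10+5·1=35≤35, 1·10+4·1=14≤21, objective 67.
(p,q)=(11,0): 3·11+5·0=33≤35, 1·11+4·0=11≤21, objective 66.
(p,q)=(9,1): 3·9+5·1=32≤35, 1·9+4·1=13≤21, objective 61.
No feasible integer point exceeds 67.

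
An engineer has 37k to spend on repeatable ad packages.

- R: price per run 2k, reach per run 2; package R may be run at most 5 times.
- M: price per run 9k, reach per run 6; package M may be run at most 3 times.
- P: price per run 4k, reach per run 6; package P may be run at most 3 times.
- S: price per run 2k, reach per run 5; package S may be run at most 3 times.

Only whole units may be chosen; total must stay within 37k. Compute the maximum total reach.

49

4×R, 1×M, 3×P, and 3×S: price 35 ≤ 37, reach 4·2 + 1·6 + 3·6 + 3·5 = 47.
5×R, 1×M, 3×P, and 3×S: price 37 ≤ 37, reach 5·2 + 1·6 + 3·6 + 3·5 = 49.
Best is 49.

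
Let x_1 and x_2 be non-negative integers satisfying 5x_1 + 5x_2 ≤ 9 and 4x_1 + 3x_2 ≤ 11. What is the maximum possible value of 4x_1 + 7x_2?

Relaxing integrality, the LP optimum is 12.60 at (x_1,x_2) = (0, 1.8), which is not an integer point.
(x_1,x_2)=(0,1): 5·0+5·1=5≤9, 4·0+3·1=3≤11, objective 7.
(x_1,x_2)=(1,0): 5·1+5·0=5≤9, 4·1+3·0=4≤11, objective 4.
Maximum is 7 at (x_1,x_2)=(0,1).

7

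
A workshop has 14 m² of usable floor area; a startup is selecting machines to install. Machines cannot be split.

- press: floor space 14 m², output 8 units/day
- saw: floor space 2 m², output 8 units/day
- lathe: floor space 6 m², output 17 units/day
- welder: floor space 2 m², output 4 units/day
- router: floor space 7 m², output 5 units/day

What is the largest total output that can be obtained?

29

saw + lathe + welder: floor space 2 + 6 + 2 = 10 ≤ 14, output 8 + 17 + 4 = 29.
lathe + router: floor space 6 + 7 = 13 ≤ 14, output 17 + 5 = 22.
saw + lathe: floor space 2 + 6 = 8 ≤ 14, output 8 + 17 = 25.
Best is saw, lathe, and welder with total output 29.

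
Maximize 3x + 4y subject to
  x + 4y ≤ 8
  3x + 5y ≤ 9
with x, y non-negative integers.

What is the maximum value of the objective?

9

(x,y)=(3,0): 1·3+4·0=3≤8, 3·3+5·0=9≤9, objective 9.
(x,y)=(2,0): 1·2+4·0=2≤8, 3·2+5·0=6≤9, objective 6.
The best lattice point is (3,0), giving 9.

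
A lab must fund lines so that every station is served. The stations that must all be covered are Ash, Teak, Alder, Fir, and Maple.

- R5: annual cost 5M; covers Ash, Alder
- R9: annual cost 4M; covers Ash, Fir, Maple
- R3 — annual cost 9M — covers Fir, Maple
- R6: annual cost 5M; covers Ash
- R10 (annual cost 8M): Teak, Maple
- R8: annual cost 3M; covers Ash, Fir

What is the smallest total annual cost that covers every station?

This is an integer covering problem.
The greedy cost-per-new-station heuristic would pick R9, R5, and R10 for 17, but a cheaper cover exists.
Choose R5, R10, and R8: together they cover Ash, Teak, Alder, Fir, Maple — every station.
Total annual cost: 5 + 8 + 3 = 16.
No cover costs less than 16.

16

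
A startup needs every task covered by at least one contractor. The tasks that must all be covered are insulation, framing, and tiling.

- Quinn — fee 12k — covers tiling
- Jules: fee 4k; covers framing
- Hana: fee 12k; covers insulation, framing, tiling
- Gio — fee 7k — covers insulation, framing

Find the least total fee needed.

12

The greedy cost-per-new-task heuristic would pick Gio and Quinn for 19, but a cheaper cover exists.
Hana alone covers insulation, framing, tiling — every task.
Total fee: 12.
No cover costs less than 12.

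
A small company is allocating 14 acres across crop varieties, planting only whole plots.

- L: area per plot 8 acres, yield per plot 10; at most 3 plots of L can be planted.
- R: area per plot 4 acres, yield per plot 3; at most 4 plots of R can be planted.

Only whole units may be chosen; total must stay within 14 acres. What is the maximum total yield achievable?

1×L: area 8 ≤ 14, yield 1·10 = 10.
1×L and 1×R: area 12 ≤ 14, yield 1·10 + 1·3 = 13.
Best is 13.

13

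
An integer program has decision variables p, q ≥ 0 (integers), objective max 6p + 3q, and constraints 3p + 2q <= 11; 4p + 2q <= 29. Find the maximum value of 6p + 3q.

(p,q)=(3,1): 3·3+2·1=11≤11, 4·3+2·1=14≤29, objective 21.
(p,q)=(3,0): 3·3+2·0=9≤11, 4·3+2·0=12≤29, objective 18.
Maximum is 21 at (p,q)=(3,1).

21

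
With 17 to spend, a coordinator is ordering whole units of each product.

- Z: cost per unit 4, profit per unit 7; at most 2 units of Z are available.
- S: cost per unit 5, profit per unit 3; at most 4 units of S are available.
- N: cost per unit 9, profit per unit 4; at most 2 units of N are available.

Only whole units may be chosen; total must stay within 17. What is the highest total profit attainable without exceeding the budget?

2×Z and 1×N: cost 17 ≤ 17, profit 2·7 + 1·4 = 18.
2×Z and 1×S: cost 13 ≤ 17, profit 2·7 + 1·3 = 17.
Best is 18.

18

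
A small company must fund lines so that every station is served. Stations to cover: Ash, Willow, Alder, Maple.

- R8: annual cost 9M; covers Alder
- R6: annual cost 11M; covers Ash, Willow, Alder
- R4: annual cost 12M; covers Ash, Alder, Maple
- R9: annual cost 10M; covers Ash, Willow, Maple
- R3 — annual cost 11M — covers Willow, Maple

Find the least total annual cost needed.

19

Choose R8 and R9: together they cover Ash, Willow, Alder, Maple — every station.
Total annual cost: 9 + 10 = 19.
No cover costs less than 19.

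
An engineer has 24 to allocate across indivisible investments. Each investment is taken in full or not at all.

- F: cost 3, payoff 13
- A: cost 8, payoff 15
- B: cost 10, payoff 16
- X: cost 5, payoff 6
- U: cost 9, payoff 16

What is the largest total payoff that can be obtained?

Allowing fractional choices, the relaxed optimum would be about 50.4, but investments are indivisible.
F + B + U: cost 3 + 10 + 9 = 22 ≤ 24, payoff 13 + 16 + 16 = 45.
F + A + U: cost 3 + 8 + 9 = 20 ≤ 24, payoff 13 + 15 + 16 = 44.
Best is F, B, and U with total payoff 45.

45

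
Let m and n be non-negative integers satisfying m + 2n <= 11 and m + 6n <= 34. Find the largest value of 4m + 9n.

49

The continuous relaxation peaks at (0, 5.5) with value 49.50; rounding to a feasible lattice point costs some objective.
(m,n)=(1,5) is feasible, giving 49.
(m,n)=(0,5) is feasible, giving 45.
(m,n)=(2,4) is feasible, giving 44.
(m,n)=(1,4) is feasible, giving 40.
Maximum is 49 at (m,n)=(1,5).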